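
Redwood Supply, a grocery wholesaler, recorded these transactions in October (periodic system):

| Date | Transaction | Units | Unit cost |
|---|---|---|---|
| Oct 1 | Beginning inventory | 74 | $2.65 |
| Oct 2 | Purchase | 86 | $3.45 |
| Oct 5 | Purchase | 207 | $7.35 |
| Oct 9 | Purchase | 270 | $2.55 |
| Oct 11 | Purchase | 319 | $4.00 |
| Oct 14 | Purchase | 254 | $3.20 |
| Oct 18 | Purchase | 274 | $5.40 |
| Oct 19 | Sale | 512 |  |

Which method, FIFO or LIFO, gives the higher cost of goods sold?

FIFO COGS: 74 @ $2.65 + 86 @ $3.45 + 207 @ $7.35 + 145 @ $2.55 = $2,384.00
LIFO COGS: 274 @ $5.40 + 238 @ $3.20 = $2,241.20

FIFO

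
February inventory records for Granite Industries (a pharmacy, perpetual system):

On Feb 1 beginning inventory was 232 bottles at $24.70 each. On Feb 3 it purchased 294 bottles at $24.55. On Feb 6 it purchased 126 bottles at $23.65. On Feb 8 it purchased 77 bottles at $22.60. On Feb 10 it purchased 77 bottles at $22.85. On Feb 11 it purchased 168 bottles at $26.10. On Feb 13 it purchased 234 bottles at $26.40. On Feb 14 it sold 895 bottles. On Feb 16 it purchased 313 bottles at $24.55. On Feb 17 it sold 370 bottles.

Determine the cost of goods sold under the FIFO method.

COGS = $31,389.40

Feb 14, 895 sold [FIFO — oldest first]: 232 @ $24.70 + 294 @ $24.55 + 126 @ $23.65 + 77 @ $22.60 + 77 @ $22.85 + 89 @ $26.10 = $21,750.55
Feb 17, 370 sold [FIFO — oldest first]: 79 @ $26.10 + 234 @ $26.40 + 57 @ $24.55 = $9,638.85
Total COGS = $21,750.55 + $9,638.85 = $31,389.40
Ending inventory: 256 @ $24.55 = $6,284.80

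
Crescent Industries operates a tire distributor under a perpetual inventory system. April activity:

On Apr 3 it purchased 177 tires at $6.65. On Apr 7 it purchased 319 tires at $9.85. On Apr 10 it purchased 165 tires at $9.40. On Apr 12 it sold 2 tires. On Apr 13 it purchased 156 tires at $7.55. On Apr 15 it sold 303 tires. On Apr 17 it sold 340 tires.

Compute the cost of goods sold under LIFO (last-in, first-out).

Apr 12, 2 sold [LIFO — newest first]: 2 @ $9.40 = $18.80
Apr 15, 303 sold [LIFO — newest first]: 156 @ $7.55 + 147 @ $9.40 = $2,559.60
Apr 17, 340 sold [LIFO — newest first]: 16 @ $9.40 + 319 @ $9.85 + 5 @ $6.65 = $3,325.80
Total COGS = $18.80 + $2,559.60 + $3,325.80 = $5,904.20
Ending inventory: 172 @ $6.65 = $1,143.80

COGS = $5,904.20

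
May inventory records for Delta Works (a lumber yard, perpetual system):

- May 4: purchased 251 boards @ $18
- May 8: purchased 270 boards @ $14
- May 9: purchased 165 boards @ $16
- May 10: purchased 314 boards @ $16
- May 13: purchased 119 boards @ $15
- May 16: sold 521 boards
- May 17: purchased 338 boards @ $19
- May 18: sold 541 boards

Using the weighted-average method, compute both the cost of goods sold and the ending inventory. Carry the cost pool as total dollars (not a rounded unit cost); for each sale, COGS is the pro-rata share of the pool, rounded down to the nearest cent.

After May 4: 251 on hand, pool $4,518.00 (≈ $18.0000 each)
After May 8: 521 on hand, pool $8,298.00 (≈ $15.9271 each)
After May 9: 686 on hand, pool $10,938.00 (≈ $15.9446 each)
After May 10: 1000 on hand, pool $15,962.00 (≈ $15.9620 each)
After May 13: 1119 on hand, pool $17,747.00 (≈ $15.8597 each)
May 16, sell 521: 521/1119 × $17,747.00 → $8,262.90
After May 17: 936 on hand, pool $15,906.10 (≈ $16.9937 each)
May 18, sell 541: 541/936 × $15,906.10 → $9,193.58
Total COGS = $8,262.90 + $9,193.58 = $17,456.48
Ending inventory (cost pool remaining) = $6,712.52

COGS = $17,456.48; ending inventory = $6,712.52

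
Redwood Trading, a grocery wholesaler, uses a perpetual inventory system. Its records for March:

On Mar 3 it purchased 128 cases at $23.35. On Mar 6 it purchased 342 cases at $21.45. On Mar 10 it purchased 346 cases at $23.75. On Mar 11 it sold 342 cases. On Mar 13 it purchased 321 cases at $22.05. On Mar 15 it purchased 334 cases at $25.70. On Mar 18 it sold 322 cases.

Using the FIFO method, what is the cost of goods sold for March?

Mar 11, 342 sold [FIFO — oldest first]: 128 @ $23.35 + 214 @ $21.45 = $7,579.10
Mar 18, 322 sold [FIFO — oldest first]: 128 @ $21.45 + 194 @ $23.75 = $7,353.10
Total COGS = $7,579.10 + $7,353.10 = $14,932.20
Ending inventory: 152 @ $23.75 + 321 @ $22.05 + 334 @ $25.70 = $19,271.85

COGS = $14,932.20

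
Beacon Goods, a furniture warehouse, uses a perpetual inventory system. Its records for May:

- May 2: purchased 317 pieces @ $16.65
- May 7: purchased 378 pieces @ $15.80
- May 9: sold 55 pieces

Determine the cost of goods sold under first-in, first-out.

COGS = $915.75

May 9, 55 sold [FIFO — oldest first]: 55 @ $16.65 = $915.75
Ending inventory: 262 @ $16.65 + 378 @ $15.80 = $10,334.70
Check: goods available $11,250.45 = COGS $915.75 + ending $10,334.70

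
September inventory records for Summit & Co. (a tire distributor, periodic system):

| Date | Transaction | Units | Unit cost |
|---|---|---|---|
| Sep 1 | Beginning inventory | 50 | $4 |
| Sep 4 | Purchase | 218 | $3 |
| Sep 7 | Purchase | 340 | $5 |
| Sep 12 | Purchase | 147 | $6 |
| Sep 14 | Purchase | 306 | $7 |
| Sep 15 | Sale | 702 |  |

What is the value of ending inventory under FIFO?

Ending inventory = $2,460

Sep 15, 702 sold [FIFO — oldest first]: 50 @ $4 + 218 @ $3 + 340 @ $5 + 94 @ $6 = $3,118
Ending inventory: 53 @ $6 + 306 @ $7 = $2,460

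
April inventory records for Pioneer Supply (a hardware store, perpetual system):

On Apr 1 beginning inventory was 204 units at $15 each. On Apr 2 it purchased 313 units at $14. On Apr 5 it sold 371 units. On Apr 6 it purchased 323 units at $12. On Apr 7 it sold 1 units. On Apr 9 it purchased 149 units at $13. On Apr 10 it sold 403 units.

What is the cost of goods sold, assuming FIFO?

COGS = $10,538

Apr 5, 371 sold [FIFO — oldest first]: 204 @ $15 + 167 @ $14 = $5,398
Apr 7, 1 sold [FIFO — oldest first]: 1 @ $14 = $14
Apr 10, 403 sold [FIFO — oldest first]: 145 @ $14 + 258 @ $12 = $5,126
Total COGS = $5,398 + $14 + $5,126 = $10,538
Ending inventory: 65 @ $12 + 149 @ $13 = $2,717
Check: goods available $13,255 = COGS $10,538 + ending $2,717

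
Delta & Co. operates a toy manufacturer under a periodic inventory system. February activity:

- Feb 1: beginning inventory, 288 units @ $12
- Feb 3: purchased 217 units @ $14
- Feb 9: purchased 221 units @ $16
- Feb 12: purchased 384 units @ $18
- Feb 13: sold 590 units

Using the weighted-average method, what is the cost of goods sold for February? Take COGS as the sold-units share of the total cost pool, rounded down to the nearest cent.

COGS = $9,005.20

Feb 13, sell 590: 590/1110 × $16,942.00 → $9,005.20
Ending inventory (cost pool remaining) = $7,936.80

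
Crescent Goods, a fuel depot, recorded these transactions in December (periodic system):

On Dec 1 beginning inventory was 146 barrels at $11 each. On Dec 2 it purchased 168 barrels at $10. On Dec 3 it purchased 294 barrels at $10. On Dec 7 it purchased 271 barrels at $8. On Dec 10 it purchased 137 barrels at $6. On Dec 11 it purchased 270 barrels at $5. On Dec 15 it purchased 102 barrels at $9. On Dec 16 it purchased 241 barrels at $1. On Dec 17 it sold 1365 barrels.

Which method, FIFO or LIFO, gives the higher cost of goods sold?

FIFO COGS: 146 @ $11 + 168 @ $10 + 294 @ $10 + 271 @ $8 + 137 @ $6 + 270 @ $5 + 79 @ $9 = $11,277
LIFO COGS: 241 @ $1 + 102 @ $9 + 270 @ $5 + 137 @ $6 + 271 @ $8 + 294 @ $10 + 50 @ $10 = $8,939

FIFO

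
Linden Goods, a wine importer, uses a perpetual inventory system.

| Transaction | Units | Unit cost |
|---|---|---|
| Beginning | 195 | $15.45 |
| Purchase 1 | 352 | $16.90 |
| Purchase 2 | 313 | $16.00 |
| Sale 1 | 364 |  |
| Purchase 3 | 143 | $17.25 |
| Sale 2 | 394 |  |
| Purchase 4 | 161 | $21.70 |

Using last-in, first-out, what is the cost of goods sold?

Sale 1 (364) [LIFO — newest first]: 313 @ $16.00 + 51 @ $16.90 = $5,869.90
Sale 2 (394) [LIFO — newest first]: 143 @ $17.25 + 251 @ $16.90 = $6,708.65
Total COGS = $5,869.90 + $6,708.65 = $12,578.55
Ending inventory: 195 @ $15.45 + 50 @ $16.90 + 161 @ $21.70 = $7,351.45
Check: goods available $19,930.00 = COGS $12,578.55 + ending $7,351.45

COGS = $12,578.55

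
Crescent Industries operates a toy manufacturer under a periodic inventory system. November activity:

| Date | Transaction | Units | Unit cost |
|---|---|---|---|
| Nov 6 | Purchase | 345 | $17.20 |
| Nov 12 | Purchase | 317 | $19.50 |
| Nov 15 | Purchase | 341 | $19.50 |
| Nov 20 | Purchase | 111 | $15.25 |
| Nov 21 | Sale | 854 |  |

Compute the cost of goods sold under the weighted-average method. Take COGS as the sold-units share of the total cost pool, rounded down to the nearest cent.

Nov 21, sell 854: 854/1114 × $20,457.75 → $15,683.05
Ending inventory (cost pool remaining) = $4,774.70

COGS = $15,683.05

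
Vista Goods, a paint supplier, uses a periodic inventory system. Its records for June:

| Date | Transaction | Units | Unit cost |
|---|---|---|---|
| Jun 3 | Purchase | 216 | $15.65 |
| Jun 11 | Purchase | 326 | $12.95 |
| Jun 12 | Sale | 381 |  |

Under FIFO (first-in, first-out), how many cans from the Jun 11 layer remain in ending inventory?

161

Jun 12, 381 sold [FIFO — oldest first]: 216 @ $15.65 + 165 @ $12.95 = $5,517.15
Ending inventory: 161 @ $12.95 = $2,084.95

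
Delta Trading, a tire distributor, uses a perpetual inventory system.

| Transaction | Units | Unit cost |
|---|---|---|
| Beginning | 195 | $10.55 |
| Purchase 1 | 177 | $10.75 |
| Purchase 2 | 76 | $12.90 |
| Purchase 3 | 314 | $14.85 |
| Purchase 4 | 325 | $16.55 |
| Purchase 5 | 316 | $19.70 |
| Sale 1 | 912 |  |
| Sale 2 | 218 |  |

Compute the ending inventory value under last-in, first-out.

Sale 1 (912) [LIFO — newest first]: 316 @ $19.70 + 325 @ $16.55 + 271 @ $14.85 = $15,628.30
Sale 2 (218) [LIFO — newest first]: 43 @ $14.85 + 76 @ $12.90 + 99 @ $10.75 = $2,683.20
Total COGS = $15,628.30 + $2,683.20 = $18,311.50
Ending inventory: 195 @ $10.55 + 78 @ $10.75 = $2,895.75

Ending inventory = $2,895.75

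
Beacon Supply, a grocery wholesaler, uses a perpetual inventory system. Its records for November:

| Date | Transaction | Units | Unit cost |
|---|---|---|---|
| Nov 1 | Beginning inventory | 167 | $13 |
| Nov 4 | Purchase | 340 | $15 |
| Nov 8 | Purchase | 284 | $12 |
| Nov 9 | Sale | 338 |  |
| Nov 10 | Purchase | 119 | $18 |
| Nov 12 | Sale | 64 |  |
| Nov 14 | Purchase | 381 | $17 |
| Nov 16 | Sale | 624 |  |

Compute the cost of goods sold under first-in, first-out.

COGS = $14,793

Nov 9, 338 sold [FIFO — oldest first]: 167 @ $13 + 171 @ $15 = $4,736
Nov 12, 64 sold [FIFO — oldest first]: 64 @ $15 = $960
Nov 16, 624 sold [FIFO — oldest first]: 105 @ $15 + 284 @ $12 + 119 @ $18 + 116 @ $17 = $9,097
Total COGS = $4,736 + $960 + $9,097 = $14,793
Ending inventory: 265 @ $17 = $4,505
Check: goods available $19,298 = COGS $14,793 + ending $4,505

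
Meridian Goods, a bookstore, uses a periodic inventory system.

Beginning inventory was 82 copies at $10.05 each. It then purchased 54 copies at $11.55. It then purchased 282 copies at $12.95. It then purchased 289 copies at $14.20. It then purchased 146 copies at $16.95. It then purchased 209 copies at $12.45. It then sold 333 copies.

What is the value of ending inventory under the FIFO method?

Ending inventory = $10,281.30

Sale 1 (333) [FIFO — oldest first]: 82 @ $10.05 + 54 @ $11.55 + 197 @ $12.95 = $3,998.95
Ending inventory: 85 @ $12.95 + 289 @ $14.20 + 146 @ $16.95 + 209 @ $12.45 = $10,281.30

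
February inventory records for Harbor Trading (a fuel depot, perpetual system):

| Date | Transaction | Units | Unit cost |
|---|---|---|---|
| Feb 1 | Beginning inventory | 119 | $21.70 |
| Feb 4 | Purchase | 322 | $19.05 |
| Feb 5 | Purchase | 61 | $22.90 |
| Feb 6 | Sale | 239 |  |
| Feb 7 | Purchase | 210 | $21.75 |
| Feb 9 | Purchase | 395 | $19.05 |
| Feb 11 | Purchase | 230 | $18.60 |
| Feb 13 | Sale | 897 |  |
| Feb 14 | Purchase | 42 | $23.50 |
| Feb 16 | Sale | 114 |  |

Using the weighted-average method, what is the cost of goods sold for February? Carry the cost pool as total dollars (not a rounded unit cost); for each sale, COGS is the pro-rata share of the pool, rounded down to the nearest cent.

COGS = $24,840.82

After Feb 1: 119 on hand, pool $2,582.30 (≈ $21.7000 each)
After Feb 4: 441 on hand, pool $8,716.40 (≈ $19.7651 each)
After Feb 5: 502 on hand, pool $10,113.30 (≈ $20.1460 each)
Feb 6, sell 239: 239/502 × $10,113.30 → $4,814.89
After Feb 7: 473 on hand, pool $9,865.91 (≈ $20.8582 each)
After Feb 9: 868 on hand, pool $17,390.66 (≈ $20.0353 each)
After Feb 11: 1098 on hand, pool $21,668.66 (≈ $19.7347 each)
Feb 13, sell 897: 897/1098 × $21,668.66 → $17,701.99
After Feb 14: 243 on hand, pool $4,953.67 (≈ $20.3855 each)
Feb 16, sell 114: 114/243 × $4,953.67 → $2,323.94
Total COGS = $4,814.89 + $17,701.99 + $2,323.94 = $24,840.82
Ending inventory (cost pool remaining) = $2,629.73
Check: goods available $27,470.55 = COGS $24,840.82 + ending $2,629.73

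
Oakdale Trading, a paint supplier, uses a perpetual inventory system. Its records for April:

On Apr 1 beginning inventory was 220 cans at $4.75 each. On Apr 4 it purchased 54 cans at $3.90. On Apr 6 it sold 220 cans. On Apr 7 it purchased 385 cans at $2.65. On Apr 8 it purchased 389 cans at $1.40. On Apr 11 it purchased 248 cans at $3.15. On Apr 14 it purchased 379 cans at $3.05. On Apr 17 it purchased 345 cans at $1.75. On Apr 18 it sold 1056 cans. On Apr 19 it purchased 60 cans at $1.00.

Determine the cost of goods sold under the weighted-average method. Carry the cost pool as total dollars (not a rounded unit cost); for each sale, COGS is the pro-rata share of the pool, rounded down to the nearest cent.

COGS = $3,562.02

After Apr 1: 220 on hand, pool $1,045.00 (≈ $4.7500 each)
After Apr 4: 274 on hand, pool $1,255.60 (≈ $4.5825 each)
Apr 6, sell 220: 220/274 × $1,255.60 → $1,008.14
After Apr 7: 439 on hand, pool $1,267.71 (≈ $2.8877 each)
After Apr 8: 828 on hand, pool $1,812.31 (≈ $2.1888 each)
After Apr 11: 1076 on hand, pool $2,593.51 (≈ $2.4103 each)
After Apr 14: 1455 on hand, pool $3,749.46 (≈ $2.5769 each)
After Apr 17: 1800 on hand, pool $4,353.21 (≈ $2.4184 each)
Apr 18, sell 1056: 1056/1800 × $4,353.21 → $2,553.88
After Apr 19: 804 on hand, pool $1,859.33 (≈ $2.3126 each)
Total COGS = $1,008.14 + $2,553.88 = $3,562.02
Ending inventory (cost pool remaining) = $1,859.33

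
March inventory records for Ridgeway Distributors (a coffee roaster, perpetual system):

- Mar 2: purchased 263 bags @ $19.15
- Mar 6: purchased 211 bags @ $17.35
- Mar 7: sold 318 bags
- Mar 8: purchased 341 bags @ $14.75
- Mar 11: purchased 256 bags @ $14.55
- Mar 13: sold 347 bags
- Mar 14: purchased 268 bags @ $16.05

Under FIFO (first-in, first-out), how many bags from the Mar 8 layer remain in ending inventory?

Mar 7, 318 sold [FIFO — oldest first]: 263 @ $19.15 + 55 @ $17.35 = $5,990.70
Mar 13, 347 sold [FIFO — oldest first]: 156 @ $17.35 + 191 @ $14.75 = $5,523.85
Total COGS = $5,990.70 + $5,523.85 = $11,514.55
Ending inventory: 150 @ $14.75 + 256 @ $14.55 + 268 @ $16.05 = $10,238.70

150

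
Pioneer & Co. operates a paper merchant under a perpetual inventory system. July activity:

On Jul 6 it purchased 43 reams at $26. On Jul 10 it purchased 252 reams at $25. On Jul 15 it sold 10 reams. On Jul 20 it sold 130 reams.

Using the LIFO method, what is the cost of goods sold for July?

COGS = $3,500

Jul 15, 10 sold [LIFO — newest first]: 10 @ $25 = $250
Jul 20, 130 sold [LIFO — newest first]: 130 @ $25 = $3,250
Total COGS = $250 + $3,250 = $3,500
Ending inventory: 43 @ $26 + 112 @ $25 = $3,918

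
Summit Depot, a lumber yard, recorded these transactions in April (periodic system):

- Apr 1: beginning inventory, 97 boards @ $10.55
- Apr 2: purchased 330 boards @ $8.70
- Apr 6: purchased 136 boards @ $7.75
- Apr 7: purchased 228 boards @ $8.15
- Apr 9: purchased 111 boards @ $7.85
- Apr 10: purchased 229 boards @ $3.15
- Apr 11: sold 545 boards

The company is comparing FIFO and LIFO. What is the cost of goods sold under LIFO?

COGS = $3,263.45

FIFO COGS: 97 @ $10.55 + 330 @ $8.70 + 118 @ $7.75 = $4,808.85
LIFO COGS: 229 @ $3.15 + 111 @ $7.85 + 205 @ $8.15 = $3,263.45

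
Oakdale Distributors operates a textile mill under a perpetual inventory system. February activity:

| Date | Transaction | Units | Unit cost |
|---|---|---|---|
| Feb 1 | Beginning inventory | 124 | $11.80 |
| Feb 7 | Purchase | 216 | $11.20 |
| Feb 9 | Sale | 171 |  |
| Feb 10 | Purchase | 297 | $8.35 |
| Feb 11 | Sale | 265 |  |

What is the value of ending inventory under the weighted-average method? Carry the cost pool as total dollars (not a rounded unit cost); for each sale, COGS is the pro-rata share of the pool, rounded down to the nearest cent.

After Feb 1: 124 on hand, pool $1,463.20 (≈ $11.8000 each)
After Feb 7: 340 on hand, pool $3,882.40 (≈ $11.4188 each)
Feb 9, sell 171: 171/340 × $3,882.40 → $1,952.61
After Feb 10: 466 on hand, pool $4,409.74 (≈ $9.4630 each)
Feb 11, sell 265: 265/466 × $4,409.74 → $2,507.68
Total COGS = $1,952.61 + $2,507.68 = $4,460.29
Ending inventory (cost pool remaining) = $1,902.06

Ending inventory = $1,902.06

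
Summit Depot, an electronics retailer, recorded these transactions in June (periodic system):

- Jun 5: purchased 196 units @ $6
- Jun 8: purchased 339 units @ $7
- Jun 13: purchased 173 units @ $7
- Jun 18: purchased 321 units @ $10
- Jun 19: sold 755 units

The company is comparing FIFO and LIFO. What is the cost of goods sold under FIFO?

COGS = $5,230

FIFO COGS: 196 @ $6 + 339 @ $7 + 173 @ $7 + 47 @ $10 = $5,230
LIFO COGS: 321 @ $10 + 173 @ $7 + 261 @ $7 = $6,248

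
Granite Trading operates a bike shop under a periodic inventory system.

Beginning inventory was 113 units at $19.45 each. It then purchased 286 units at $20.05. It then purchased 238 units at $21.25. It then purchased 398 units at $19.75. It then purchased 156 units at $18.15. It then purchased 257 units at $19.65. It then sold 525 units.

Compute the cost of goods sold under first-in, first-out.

Sale 1 (525) [FIFO — oldest first]: 113 @ $19.45 + 286 @ $20.05 + 126 @ $21.25 = $10,609.65
Ending inventory: 112 @ $21.25 + 398 @ $19.75 + 156 @ $18.15 + 257 @ $19.65 = $18,121.95

COGS = $10,609.65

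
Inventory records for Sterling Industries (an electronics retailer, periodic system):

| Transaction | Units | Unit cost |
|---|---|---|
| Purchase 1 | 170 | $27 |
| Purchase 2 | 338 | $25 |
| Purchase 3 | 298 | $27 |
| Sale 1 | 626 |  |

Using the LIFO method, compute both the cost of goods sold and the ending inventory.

COGS = $16,246; ending inventory = $4,840

Sale 1 (626) [LIFO — newest first]: 298 @ $27 + 328 @ $25 = $16,246
Ending inventory: 170 @ $27 + 10 @ $25 = $4,840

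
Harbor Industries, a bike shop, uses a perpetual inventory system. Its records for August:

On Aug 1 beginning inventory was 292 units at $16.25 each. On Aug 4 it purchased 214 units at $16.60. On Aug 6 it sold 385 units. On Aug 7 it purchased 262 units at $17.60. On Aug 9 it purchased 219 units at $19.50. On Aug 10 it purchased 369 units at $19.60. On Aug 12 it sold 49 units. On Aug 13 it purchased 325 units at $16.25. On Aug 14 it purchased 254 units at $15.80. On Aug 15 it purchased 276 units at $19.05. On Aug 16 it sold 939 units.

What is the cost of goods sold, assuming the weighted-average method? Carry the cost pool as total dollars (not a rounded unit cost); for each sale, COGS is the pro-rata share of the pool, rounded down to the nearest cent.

After Aug 1: 292 on hand, pool $4,745.00 (≈ $16.2500 each)
After Aug 4: 506 on hand, pool $8,297.40 (≈ $16.3980 each)
Aug 6, sell 385: 385/506 × $8,297.40 → $6,313.23
After Aug 7: 383 on hand, pool $6,595.37 (≈ $17.2203 each)
After Aug 9: 602 on hand, pool $10,865.87 (≈ $18.0496 each)
After Aug 10: 971 on hand, pool $18,098.27 (≈ $18.6388 each)
Aug 12, sell 49: 49/971 × $18,098.27 → $913.30
After Aug 13: 1247 on hand, pool $22,466.22 (≈ $18.0162 each)
After Aug 14: 1501 on hand, pool $26,479.42 (≈ $17.6412 each)
After Aug 15: 1777 on hand, pool $31,737.22 (≈ $17.8600 each)
Aug 16, sell 939: 939/1777 × $31,737.22 → $16,770.54
Total COGS = $6,313.23 + $913.30 + $16,770.54 = $23,997.07
Ending inventory (cost pool remaining) = $14,966.68

COGS = $23,997.07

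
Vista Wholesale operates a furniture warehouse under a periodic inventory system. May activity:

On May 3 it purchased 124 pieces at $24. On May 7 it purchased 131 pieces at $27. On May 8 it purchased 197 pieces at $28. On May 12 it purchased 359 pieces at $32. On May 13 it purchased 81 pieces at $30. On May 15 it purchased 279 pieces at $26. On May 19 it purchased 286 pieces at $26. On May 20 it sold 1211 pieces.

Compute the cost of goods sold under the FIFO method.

May 20, 1211 sold [FIFO — oldest first]: 124 @ $24 + 131 @ $27 + 197 @ $28 + 359 @ $32 + 81 @ $30 + 279 @ $26 + 40 @ $26 = $34,241
Ending inventory: 246 @ $26 = $6,396

COGS = $34,241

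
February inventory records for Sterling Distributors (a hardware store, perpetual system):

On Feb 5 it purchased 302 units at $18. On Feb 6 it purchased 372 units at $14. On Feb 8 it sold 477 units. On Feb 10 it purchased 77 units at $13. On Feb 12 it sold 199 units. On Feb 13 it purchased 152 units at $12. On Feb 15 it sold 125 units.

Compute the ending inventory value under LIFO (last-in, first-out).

Ending inventory = $1,674

Feb 8, 477 sold [LIFO — newest first]: 372 @ $14 + 105 @ $18 = $7,098
Feb 12, 199 sold [LIFO — newest first]: 77 @ $13 + 122 @ $18 = $3,197
Feb 15, 125 sold [LIFO — newest first]: 125 @ $12 = $1,500
Total COGS = $7,098 + $3,197 + $1,500 = $11,795
Ending inventory: 75 @ $18 + 27 @ $12 = $1,674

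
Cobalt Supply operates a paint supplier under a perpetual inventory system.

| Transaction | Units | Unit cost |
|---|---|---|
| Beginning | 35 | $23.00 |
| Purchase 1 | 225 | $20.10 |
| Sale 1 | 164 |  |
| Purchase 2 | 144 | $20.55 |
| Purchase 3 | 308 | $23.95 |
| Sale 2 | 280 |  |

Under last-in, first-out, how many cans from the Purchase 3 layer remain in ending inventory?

28

Sale 1 (164) [LIFO — newest first]: 164 @ $20.10 = $3,296.40
Sale 2 (280) [LIFO — newest first]: 280 @ $23.95 = $6,706.00
Total COGS = $3,296.40 + $6,706.00 = $10,002.40
Ending inventory: 35 @ $23.00 + 61 @ $20.10 + 144 @ $20.55 + 28 @ $23.95 = $5,660.90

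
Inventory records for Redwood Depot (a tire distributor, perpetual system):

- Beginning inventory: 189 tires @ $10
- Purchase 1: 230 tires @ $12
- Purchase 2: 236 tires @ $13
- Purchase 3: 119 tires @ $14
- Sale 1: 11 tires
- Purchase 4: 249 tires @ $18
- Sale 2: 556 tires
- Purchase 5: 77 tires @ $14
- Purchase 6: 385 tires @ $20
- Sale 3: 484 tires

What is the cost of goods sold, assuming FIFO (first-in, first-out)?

COGS = $14,258

Sale 1 (11) [FIFO — oldest first]: 11 @ $10 = $110
Sale 2 (556) [FIFO — oldest first]: 178 @ $10 + 230 @ $12 + 148 @ $13 = $6,464
Sale 3 (484) [FIFO — oldest first]: 88 @ $13 + 119 @ $14 + 249 @ $18 + 28 @ $14 = $7,684
Total COGS = $110 + $6,464 + $7,684 = $14,258
Ending inventory: 49 @ $14 + 385 @ $20 = $8,386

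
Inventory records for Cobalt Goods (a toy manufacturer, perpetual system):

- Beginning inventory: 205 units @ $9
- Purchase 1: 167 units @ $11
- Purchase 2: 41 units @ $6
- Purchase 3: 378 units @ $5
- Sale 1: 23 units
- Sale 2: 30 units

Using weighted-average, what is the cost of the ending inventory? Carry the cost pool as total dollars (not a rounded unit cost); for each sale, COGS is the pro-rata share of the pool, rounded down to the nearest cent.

Ending inventory = $5,428.18

After Beginning: 205 on hand, pool $1,845.00 (≈ $9.0000 each)
After Purchase 1: 372 on hand, pool $3,682.00 (≈ $9.8978 each)
After Purchase 2: 413 on hand, pool $3,928.00 (≈ $9.5109 each)
After Purchase 3: 791 on hand, pool $5,818.00 (≈ $7.3552 each)
Sale 1, sell 23: 23/791 × $5,818.00 → $169.17
Sale 2, sell 30: 30/768 × $5,648.83 → $220.65
Total COGS = $169.17 + $220.65 = $389.82
Ending inventory (cost pool remaining) = $5,428.18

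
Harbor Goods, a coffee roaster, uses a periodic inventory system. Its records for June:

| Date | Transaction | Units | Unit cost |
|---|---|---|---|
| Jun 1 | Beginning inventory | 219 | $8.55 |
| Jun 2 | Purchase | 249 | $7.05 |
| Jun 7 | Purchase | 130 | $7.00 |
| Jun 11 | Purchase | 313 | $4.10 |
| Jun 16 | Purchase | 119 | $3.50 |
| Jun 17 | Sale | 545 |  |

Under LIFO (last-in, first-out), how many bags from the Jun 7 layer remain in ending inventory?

17

Jun 17, 545 sold [LIFO — newest first]: 119 @ $3.50 + 313 @ $4.10 + 113 @ $7.00 = $2,490.80
Ending inventory: 219 @ $8.55 + 249 @ $7.05 + 17 @ $7.00 = $3,746.90
Check: goods available $6,237.70 = COGS $2,490.80 + ending $3,746.90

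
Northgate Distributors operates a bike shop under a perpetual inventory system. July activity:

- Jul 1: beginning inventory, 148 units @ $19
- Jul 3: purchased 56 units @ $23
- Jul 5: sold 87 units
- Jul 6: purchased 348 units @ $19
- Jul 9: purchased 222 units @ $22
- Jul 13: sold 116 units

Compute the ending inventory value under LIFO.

Ending inventory = $11,167

Jul 5, 87 sold [LIFO — newest first]: 56 @ $23 + 31 @ $19 = $1,877
Jul 13, 116 sold [LIFO — newest first]: 116 @ $22 = $2,552
Total COGS = $1,877 + $2,552 = $4,429
Ending inventory: 117 @ $19 + 348 @ $19 + 106 @ $22 = $11,167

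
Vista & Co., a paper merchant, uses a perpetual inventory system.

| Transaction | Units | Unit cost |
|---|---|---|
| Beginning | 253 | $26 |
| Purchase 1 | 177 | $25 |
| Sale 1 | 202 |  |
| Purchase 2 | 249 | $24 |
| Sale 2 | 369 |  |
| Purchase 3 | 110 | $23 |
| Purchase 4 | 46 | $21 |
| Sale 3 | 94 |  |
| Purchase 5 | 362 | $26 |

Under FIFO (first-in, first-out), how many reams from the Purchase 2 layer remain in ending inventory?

Sale 1 (202) [FIFO — oldest first]: 202 @ $26 = $5,252
Sale 2 (369) [FIFO — oldest first]: 51 @ $26 + 177 @ $25 + 141 @ $24 = $9,135
Sale 3 (94) [FIFO — oldest first]: 94 @ $24 = $2,256
Total COGS = $5,252 + $9,135 + $2,256 = $16,643
Ending inventory: 14 @ $24 + 110 @ $23 + 46 @ $21 + 362 @ $26 = $13,244

14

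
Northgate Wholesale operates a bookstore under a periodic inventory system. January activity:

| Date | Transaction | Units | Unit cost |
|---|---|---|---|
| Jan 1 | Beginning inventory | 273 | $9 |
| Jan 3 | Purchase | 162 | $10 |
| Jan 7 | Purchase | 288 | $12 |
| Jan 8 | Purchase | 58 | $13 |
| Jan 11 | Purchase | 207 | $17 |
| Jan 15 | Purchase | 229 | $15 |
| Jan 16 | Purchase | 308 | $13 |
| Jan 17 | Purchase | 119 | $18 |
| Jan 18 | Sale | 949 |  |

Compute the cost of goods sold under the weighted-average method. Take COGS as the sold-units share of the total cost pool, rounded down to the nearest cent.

Jan 18, sell 949: 949/1644 × $21,387.00 → $12,345.65
Ending inventory (cost pool remaining) = $9,041.35
Check: goods available $21,387.00 = COGS $12,345.65 + ending $9,041.35

COGS = $12,345.65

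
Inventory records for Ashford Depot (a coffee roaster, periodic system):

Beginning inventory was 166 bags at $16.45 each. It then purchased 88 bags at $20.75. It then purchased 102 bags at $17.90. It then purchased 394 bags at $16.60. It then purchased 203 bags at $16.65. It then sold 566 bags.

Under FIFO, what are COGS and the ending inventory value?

Sale 1 (566) [FIFO — oldest first]: 166 @ $16.45 + 88 @ $20.75 + 102 @ $17.90 + 210 @ $16.60 = $9,868.50
Ending inventory: 184 @ $16.60 + 203 @ $16.65 = $6,434.35

COGS = $9,868.50; ending inventory = $6,434.35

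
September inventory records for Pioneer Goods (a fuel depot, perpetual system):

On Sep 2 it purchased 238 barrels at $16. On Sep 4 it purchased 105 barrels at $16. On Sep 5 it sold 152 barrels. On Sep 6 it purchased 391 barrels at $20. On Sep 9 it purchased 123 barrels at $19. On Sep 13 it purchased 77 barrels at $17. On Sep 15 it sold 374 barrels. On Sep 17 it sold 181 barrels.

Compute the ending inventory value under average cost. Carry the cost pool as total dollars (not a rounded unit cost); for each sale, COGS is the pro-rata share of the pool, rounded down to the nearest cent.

After Sep 2: 238 on hand, pool $3,808.00 (≈ $16.0000 each)
After Sep 4: 343 on hand, pool $5,488.00 (≈ $16.0000 each)
Sep 5, sell 152: 152/343 × $5,488.00 → $2,432.00
After Sep 6: 582 on hand, pool $10,876.00 (≈ $18.6873 each)
After Sep 9: 705 on hand, pool $13,213.00 (≈ $18.7418 each)
After Sep 13: 782 on hand, pool $14,522.00 (≈ $18.5703 each)
Sep 15, sell 374: 374/782 × $14,522.00 → $6,945.30
Sep 17, sell 181: 181/408 × $7,576.70 → $3,361.23
Total COGS = $2,432.00 + $6,945.30 + $3,361.23 = $12,738.53
Ending inventory (cost pool remaining) = $4,215.47

Ending inventory = $4,215.47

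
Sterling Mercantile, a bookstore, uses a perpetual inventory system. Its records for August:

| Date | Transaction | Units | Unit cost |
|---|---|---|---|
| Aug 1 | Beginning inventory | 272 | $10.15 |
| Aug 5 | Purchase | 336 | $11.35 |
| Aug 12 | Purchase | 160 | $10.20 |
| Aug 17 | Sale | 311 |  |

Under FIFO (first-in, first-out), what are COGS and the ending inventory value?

COGS = $3,203.45; ending inventory = $5,002.95

Aug 17, 311 sold [FIFO — oldest first]: 272 @ $10.15 + 39 @ $11.35 = $3,203.45
Ending inventory: 297 @ $11.35 + 160 @ $10.20 = $5,002.95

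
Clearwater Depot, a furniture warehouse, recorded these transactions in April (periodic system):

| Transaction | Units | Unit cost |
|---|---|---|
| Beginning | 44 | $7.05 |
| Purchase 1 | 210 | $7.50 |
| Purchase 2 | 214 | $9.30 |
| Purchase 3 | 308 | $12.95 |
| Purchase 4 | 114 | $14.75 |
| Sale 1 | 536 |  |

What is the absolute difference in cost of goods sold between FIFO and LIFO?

$1,974.30

FIFO COGS: 44 @ $7.05 + 210 @ $7.50 + 214 @ $9.30 + 68 @ $12.95 = $4,756.00
LIFO COGS: 114 @ $14.75 + 308 @ $12.95 + 114 @ $9.30 = $6,730.30
Difference = |$4,756.00 − $6,730.30| = $1,974.30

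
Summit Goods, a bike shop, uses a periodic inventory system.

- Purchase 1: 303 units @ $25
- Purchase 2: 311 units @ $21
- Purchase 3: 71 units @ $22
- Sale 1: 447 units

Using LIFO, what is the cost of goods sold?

COGS = $9,718

Sale 1 (447) [LIFO — newest first]: 71 @ $22 + 311 @ $21 + 65 @ $25 = $9,718
Ending inventory: 238 @ $25 = $5,950
Check: goods available $15,668 = COGS $9,718 + ending $5,950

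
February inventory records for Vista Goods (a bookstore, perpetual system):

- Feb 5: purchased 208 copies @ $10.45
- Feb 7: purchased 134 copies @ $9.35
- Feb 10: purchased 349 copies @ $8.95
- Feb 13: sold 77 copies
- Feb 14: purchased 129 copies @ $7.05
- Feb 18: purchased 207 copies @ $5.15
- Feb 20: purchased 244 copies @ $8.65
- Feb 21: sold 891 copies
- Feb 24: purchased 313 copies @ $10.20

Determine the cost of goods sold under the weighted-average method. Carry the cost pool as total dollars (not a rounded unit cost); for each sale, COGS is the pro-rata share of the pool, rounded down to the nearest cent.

After Feb 5: 208 on hand, pool $2,173.60 (≈ $10.4500 each)
After Feb 7: 342 on hand, pool $3,426.50 (≈ $10.0190 each)
After Feb 10: 691 on hand, pool $6,550.05 (≈ $9.4791 each)
Feb 13, sell 77: 77/691 × $6,550.05 → $729.88
After Feb 14: 743 on hand, pool $6,729.62 (≈ $9.0574 each)
After Feb 18: 950 on hand, pool $7,795.67 (≈ $8.2060 each)
After Feb 20: 1194 on hand, pool $9,906.27 (≈ $8.2967 each)
Feb 21, sell 891: 891/1194 × $9,906.27 → $7,392.36
After Feb 24: 616 on hand, pool $5,706.51 (≈ $9.2638 each)
Total COGS = $729.88 + $7,392.36 = $8,122.24
Ending inventory (cost pool remaining) = $5,706.51
Check: goods available $13,828.75 = COGS $8,122.24 + ending $5,706.51

COGS = $8,122.24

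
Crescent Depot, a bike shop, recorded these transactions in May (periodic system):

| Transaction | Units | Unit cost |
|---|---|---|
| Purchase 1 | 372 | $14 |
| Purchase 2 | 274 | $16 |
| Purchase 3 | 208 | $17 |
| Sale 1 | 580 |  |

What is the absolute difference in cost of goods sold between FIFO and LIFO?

$756

FIFO COGS: 372 @ $14 + 208 @ $16 = $8,536
LIFO COGS: 208 @ $17 + 274 @ $16 + 98 @ $14 = $9,292
Difference = |$8,536 − $9,292| = $756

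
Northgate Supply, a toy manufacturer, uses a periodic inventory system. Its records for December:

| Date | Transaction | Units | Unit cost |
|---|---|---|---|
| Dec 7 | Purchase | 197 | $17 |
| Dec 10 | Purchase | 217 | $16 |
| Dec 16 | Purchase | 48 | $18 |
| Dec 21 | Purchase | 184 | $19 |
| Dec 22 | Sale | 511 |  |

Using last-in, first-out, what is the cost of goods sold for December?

Dec 22, 511 sold [LIFO — newest first]: 184 @ $19 + 48 @ $18 + 217 @ $16 + 62 @ $17 = $8,886
Ending inventory: 135 @ $17 = $2,295

COGS = $8,886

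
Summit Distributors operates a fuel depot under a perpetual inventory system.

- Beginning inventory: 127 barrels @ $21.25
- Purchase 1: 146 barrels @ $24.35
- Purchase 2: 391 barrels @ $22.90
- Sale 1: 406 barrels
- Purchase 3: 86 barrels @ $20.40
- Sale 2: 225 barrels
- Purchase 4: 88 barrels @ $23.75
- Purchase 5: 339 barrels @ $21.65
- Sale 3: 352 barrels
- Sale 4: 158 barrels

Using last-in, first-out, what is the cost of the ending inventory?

Ending inventory = $765.00

Sale 1 (406) [LIFO — newest first]: 391 @ $22.90 + 15 @ $24.35 = $9,319.15
Sale 2 (225) [LIFO — newest first]: 86 @ $20.40 + 131 @ $24.35 + 8 @ $21.25 = $5,114.25
Sale 3 (352) [LIFO — newest first]: 339 @ $21.65 + 13 @ $23.75 = $7,648.10
Sale 4 (158) [LIFO — newest first]: 75 @ $23.75 + 83 @ $21.25 = $3,545.00
Total COGS = $9,319.15 + $5,114.25 + $7,648.10 + $3,545.00 = $25,626.50
Ending inventory: 36 @ $21.25 = $765.00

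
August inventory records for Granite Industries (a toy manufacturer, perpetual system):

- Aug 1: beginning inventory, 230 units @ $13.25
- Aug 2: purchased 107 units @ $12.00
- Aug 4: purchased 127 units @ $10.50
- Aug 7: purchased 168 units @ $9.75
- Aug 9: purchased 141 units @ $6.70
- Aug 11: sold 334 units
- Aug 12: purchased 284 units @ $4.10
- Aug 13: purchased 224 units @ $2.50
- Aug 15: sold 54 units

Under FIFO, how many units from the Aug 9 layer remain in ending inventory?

Aug 11, 334 sold [FIFO — oldest first]: 230 @ $13.25 + 104 @ $12.00 = $4,295.50
Aug 15, 54 sold [FIFO — oldest first]: 3 @ $12.00 + 51 @ $10.50 = $571.50
Total COGS = $4,295.50 + $571.50 = $4,867.00
Ending inventory: 76 @ $10.50 + 168 @ $9.75 + 141 @ $6.70 + 284 @ $4.10 + 224 @ $2.50 = $5,105.10

141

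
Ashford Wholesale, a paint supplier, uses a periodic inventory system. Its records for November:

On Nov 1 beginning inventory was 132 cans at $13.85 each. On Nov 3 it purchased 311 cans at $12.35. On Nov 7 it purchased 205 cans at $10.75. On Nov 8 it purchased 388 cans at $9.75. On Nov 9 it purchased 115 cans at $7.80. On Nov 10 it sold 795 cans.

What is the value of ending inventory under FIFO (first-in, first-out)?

Nov 10, 795 sold [FIFO — oldest first]: 132 @ $13.85 + 311 @ $12.35 + 205 @ $10.75 + 147 @ $9.75 = $9,306.05
Ending inventory: 241 @ $9.75 + 115 @ $7.80 = $3,246.75
Check: goods available $12,552.80 = COGS $9,306.05 + ending $3,246.75

Ending inventory = $3,246.75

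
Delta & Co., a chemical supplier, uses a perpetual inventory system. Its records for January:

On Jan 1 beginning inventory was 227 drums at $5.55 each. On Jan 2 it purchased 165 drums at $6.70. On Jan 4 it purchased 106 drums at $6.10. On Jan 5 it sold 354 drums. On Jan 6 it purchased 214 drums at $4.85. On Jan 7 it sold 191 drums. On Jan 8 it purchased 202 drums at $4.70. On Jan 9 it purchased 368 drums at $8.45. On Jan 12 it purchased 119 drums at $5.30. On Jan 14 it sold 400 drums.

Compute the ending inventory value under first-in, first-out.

Ending inventory = $3,478.35

Jan 5, 354 sold [FIFO — oldest first]: 227 @ $5.55 + 127 @ $6.70 = $2,110.75
Jan 7, 191 sold [FIFO — oldest first]: 38 @ $6.70 + 106 @ $6.10 + 47 @ $4.85 = $1,129.15
Jan 14, 400 sold [FIFO — oldest first]: 167 @ $4.85 + 202 @ $4.70 + 31 @ $8.45 = $2,021.30
Total COGS = $2,110.75 + $1,129.15 + $2,021.30 = $5,261.20
Ending inventory: 337 @ $8.45 + 119 @ $5.30 = $3,478.35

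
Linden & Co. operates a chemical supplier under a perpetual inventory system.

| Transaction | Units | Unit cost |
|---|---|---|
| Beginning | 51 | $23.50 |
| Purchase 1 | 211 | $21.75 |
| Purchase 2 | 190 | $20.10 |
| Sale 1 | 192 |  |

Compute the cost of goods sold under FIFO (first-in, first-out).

Sale 1 (192) [FIFO — oldest first]: 51 @ $23.50 + 141 @ $21.75 = $4,265.25
Ending inventory: 70 @ $21.75 + 190 @ $20.10 = $5,341.50

COGS = $4,265.25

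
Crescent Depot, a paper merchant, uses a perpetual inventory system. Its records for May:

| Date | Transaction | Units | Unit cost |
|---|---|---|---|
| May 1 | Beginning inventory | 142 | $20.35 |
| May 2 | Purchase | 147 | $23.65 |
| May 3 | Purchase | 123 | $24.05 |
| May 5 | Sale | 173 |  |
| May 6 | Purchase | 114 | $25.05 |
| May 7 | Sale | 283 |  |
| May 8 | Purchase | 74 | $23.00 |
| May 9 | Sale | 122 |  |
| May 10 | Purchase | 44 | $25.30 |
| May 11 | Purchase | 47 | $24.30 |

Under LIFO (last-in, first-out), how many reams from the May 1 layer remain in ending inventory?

22

May 5, 173 sold [LIFO — newest first]: 123 @ $24.05 + 50 @ $23.65 = $4,140.65
May 7, 283 sold [LIFO — newest first]: 114 @ $25.05 + 97 @ $23.65 + 72 @ $20.35 = $6,614.95
May 9, 122 sold [LIFO — newest first]: 74 @ $23.00 + 48 @ $20.35 = $2,678.80
Total COGS = $4,140.65 + $6,614.95 + $2,678.80 = $13,434.40
Ending inventory: 22 @ $20.35 + 44 @ $25.30 + 47 @ $24.30 = $2,703.00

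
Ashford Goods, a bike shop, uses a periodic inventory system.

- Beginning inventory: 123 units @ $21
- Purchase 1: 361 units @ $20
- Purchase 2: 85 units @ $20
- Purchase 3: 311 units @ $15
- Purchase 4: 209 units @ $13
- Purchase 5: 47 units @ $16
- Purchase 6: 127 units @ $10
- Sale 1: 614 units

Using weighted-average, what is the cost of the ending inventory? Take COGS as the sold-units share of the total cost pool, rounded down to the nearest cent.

Ending inventory = $10,743.19

Sale 1, sell 614: 614/1263 × $20,907.00 → $10,163.81
Ending inventory (cost pool remaining) = $10,743.19
Check: goods available $20,907.00 = COGS $10,163.81 + ending $10,743.19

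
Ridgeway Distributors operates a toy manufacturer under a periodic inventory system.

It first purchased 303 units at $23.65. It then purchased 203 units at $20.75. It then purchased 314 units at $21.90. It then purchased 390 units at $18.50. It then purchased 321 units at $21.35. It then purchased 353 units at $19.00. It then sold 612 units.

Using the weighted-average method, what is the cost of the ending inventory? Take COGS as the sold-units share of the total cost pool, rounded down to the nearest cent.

Sale 1, sell 612: 612/1884 × $39,030.15 → $12,678.58
Ending inventory (cost pool remaining) = $26,351.57

Ending inventory = $26,351.57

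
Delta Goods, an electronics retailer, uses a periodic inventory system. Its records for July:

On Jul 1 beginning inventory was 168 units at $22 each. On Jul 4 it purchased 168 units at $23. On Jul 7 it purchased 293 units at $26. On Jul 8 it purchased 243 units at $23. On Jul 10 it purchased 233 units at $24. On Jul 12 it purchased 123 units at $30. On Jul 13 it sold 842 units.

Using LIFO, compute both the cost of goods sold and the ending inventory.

Jul 13, 842 sold [LIFO — newest first]: 123 @ $30 + 233 @ $24 + 243 @ $23 + 243 @ $26 = $21,189
Ending inventory: 168 @ $22 + 168 @ $23 + 50 @ $26 = $8,860

COGS = $21,189; ending inventory = $8,860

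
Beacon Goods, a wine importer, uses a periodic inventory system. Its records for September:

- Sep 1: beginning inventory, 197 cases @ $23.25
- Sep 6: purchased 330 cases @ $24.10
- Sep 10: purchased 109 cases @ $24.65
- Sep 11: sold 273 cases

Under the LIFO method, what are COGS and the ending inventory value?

Sep 11, 273 sold [LIFO — newest first]: 109 @ $24.65 + 164 @ $24.10 = $6,639.25
Ending inventory: 197 @ $23.25 + 166 @ $24.10 = $8,580.85

COGS = $6,639.25; ending inventory = $8,580.85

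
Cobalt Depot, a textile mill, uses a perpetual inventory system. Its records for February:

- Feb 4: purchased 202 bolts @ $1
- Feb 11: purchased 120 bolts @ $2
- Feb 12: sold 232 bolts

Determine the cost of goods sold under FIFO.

COGS = $262

Feb 12, 232 sold [FIFO — oldest first]: 202 @ $1 + 30 @ $2 = $262
Ending inventory: 90 @ $2 = $180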